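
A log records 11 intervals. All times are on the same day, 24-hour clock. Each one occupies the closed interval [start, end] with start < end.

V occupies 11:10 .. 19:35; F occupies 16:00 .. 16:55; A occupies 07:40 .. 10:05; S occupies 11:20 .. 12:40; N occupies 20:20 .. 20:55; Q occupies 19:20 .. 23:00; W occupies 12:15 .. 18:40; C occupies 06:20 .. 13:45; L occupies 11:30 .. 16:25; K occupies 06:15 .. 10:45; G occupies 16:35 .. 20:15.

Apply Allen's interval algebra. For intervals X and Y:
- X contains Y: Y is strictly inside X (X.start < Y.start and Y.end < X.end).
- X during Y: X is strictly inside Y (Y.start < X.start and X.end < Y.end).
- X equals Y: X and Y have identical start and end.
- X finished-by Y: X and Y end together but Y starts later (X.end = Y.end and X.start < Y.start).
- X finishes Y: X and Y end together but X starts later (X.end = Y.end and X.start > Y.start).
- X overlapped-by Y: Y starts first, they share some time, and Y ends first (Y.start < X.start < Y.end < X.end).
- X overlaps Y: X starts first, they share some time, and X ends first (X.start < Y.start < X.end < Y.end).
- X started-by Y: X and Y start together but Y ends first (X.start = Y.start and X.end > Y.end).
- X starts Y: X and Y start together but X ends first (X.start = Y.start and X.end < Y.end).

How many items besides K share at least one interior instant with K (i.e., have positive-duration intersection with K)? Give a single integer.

2

Target K = [06:15, 10:45].
A [07:40, 10:05] → during → counts.
C [06:20, 13:45] → overlapped-by → counts.
F [16:00, 16:55] → after → no.
G [16:35, 20:15] → after → no.
L [11:30, 16:25] → after → no.
N [20:20, 20:55] → after → no.
Q [19:20, 23:00] → after → no.
S [11:20, 12:40] → after → no.
V [11:10, 19:35] → after → no.
W [12:15, 18:40] → after → no.
Total: 2.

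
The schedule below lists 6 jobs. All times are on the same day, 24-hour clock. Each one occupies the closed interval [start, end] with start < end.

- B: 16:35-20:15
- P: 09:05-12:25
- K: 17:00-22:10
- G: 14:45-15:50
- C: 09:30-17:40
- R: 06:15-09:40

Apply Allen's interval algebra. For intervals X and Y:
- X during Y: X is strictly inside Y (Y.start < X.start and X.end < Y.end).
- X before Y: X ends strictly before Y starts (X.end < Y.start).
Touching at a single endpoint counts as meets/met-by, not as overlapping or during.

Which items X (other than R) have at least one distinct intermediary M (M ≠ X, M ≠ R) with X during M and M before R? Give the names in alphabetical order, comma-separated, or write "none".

none

Target R = [06:15, 09:40].
Intermediaries M with M before R: none.
Union: none.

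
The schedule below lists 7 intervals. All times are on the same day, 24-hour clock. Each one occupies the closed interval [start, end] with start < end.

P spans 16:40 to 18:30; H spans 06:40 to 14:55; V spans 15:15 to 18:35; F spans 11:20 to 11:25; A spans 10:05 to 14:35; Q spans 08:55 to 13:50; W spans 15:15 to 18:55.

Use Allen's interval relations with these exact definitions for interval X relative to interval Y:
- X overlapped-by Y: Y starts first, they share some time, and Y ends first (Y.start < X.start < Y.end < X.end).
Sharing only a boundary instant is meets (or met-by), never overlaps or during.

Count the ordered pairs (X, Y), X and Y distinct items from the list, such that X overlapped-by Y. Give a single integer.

1

Checking all 42 ordered pairs for relation 'overlapped-by'; matching pairs in alphabetical order:
(A, Q): A overlapped-by Q ✓
Count: 1.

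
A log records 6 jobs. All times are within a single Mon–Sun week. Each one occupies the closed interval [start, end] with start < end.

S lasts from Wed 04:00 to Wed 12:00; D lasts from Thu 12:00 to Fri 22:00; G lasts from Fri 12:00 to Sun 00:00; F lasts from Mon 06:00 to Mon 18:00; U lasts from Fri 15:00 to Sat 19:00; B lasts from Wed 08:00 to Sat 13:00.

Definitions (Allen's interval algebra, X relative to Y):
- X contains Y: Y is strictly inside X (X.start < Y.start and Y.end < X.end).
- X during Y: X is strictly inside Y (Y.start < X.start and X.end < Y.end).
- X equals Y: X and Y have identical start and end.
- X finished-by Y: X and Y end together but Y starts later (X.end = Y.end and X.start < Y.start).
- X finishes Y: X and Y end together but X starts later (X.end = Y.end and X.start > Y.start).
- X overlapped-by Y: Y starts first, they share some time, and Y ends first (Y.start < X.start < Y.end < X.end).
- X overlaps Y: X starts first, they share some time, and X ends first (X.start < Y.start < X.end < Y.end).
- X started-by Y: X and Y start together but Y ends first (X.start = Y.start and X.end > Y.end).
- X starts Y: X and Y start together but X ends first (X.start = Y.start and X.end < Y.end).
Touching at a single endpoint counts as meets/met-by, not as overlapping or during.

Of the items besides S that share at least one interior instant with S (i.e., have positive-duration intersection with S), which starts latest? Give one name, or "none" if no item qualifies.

B

Target S = [Wed 04:00, Wed 12:00].
B [Wed 08:00, Sat 13:00] → overlapped-by → candidate.
D [Thu 12:00, Fri 22:00] → after → excluded.
F [Mon 06:00, Mon 18:00] → before → excluded.
G [Fri 12:00, Sun 00:00] → after → excluded.
U [Fri 15:00, Sat 19:00] → after → excluded.
Among candidates, latest start is Wed 08:00 → B.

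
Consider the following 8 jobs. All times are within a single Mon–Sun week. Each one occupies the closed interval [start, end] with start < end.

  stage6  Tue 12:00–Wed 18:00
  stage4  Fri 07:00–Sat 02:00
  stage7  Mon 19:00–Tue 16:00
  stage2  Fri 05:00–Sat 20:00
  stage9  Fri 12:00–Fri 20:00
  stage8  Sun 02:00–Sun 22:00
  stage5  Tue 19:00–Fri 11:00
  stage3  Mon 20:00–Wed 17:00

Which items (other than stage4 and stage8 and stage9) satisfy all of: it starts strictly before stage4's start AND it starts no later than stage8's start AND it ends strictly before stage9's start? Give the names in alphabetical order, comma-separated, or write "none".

Conditions: its start is strictly before stage4's start (X.start < Fri 07:00) AND its start is no later than stage8's start (X.start <= Sun 02:00) AND its end is strictly before stage9's start (X.end < Fri 12:00).
stage2: start Fri 05:00 < Fri 07:00? ✓; start Fri 05:00 <= Sun 02:00? ✓; end Sat 20:00 < Fri 12:00? ✗ → no.
stage3: start Mon 20:00 < Fri 07:00? ✓; start Mon 20:00 <= Sun 02:00? ✓; end Wed 17:00 < Fri 12:00? ✓ → yes.
stage5: start Tue 19:00 < Fri 07:00? ✓; start Tue 19:00 <= Sun 02:00? ✓; end Fri 11:00 < Fri 12:00? ✓ → yes.
stage6: start Tue 12:00 < Fri 07:00? ✓; start Tue 12:00 <= Sun 02:00? ✓; end Wed 18:00 < Fri 12:00? ✓ → yes.
stage7: start Mon 19:00 < Fri 07:00? ✓; start Mon 19:00 <= Sun 02:00? ✓; end Tue 16:00 < Fri 12:00? ✓ → yes.
Result: stage3, stage5, stage6, stage7.

stage3, stage5, stage6, stage7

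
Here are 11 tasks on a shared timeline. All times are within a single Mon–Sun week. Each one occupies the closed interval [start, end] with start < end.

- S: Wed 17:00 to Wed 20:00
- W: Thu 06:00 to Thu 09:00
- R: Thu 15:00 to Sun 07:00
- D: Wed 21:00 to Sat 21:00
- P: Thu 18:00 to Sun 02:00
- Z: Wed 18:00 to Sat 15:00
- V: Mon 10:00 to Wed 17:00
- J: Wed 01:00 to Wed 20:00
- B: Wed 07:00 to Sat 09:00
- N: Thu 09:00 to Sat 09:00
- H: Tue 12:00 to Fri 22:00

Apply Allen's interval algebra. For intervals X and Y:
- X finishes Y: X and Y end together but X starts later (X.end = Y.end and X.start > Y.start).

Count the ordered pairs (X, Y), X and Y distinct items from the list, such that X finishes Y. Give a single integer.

Checking all 110 ordered pairs for relation 'finishes'; matching pairs in alphabetical order:
(N, B): N finishes B ✓
(S, J): S finishes J ✓
Count: 2.

2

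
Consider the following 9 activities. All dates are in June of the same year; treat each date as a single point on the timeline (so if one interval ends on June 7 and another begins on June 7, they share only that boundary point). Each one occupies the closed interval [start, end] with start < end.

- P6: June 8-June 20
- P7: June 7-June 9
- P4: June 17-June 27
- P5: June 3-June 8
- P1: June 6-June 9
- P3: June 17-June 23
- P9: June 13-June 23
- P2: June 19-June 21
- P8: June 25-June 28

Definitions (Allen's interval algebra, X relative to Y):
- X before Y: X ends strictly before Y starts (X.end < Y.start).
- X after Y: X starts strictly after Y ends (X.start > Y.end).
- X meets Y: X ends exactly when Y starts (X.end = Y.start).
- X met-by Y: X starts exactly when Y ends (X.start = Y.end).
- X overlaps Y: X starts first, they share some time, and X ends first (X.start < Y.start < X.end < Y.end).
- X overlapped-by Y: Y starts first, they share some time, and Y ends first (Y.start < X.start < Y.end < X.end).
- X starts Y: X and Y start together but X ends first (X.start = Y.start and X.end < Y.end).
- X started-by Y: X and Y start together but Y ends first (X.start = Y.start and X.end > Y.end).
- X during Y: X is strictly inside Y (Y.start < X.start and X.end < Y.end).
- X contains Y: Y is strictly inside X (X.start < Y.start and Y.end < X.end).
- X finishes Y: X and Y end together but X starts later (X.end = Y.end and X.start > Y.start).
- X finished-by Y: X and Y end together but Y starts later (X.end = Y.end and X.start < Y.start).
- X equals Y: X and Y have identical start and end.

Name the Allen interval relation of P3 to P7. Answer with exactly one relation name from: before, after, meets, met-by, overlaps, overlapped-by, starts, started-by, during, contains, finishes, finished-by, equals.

P3 = [June 17, June 23]; P7 = [June 7, June 9].
Compare endpoints: P3.start > P7.start, P3.start > P7.end, P3.end > P7.start, P3.end > P7.end.
That pattern is 'after'.

after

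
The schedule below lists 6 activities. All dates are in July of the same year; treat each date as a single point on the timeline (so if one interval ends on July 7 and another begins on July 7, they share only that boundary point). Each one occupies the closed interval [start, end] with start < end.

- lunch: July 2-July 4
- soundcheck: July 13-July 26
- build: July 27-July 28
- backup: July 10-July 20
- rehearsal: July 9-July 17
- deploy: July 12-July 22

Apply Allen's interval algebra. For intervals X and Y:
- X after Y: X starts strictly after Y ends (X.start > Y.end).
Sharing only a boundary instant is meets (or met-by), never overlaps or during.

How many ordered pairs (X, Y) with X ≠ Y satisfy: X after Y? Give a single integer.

Checking all 30 ordered pairs for relation 'after'; matching pairs in alphabetical order:
(backup, lunch): backup after lunch ✓
(build, backup): build after backup ✓
(build, deploy): build after deploy ✓
(build, lunch): build after lunch ✓
(build, rehearsal): build after rehearsal ✓
(build, soundcheck): build after soundcheck ✓
(deploy, lunch): deploy after lunch ✓
(rehearsal, lunch): rehearsal after lunch ✓
(soundcheck, lunch): soundcheck after lunch ✓
Count: 9.

9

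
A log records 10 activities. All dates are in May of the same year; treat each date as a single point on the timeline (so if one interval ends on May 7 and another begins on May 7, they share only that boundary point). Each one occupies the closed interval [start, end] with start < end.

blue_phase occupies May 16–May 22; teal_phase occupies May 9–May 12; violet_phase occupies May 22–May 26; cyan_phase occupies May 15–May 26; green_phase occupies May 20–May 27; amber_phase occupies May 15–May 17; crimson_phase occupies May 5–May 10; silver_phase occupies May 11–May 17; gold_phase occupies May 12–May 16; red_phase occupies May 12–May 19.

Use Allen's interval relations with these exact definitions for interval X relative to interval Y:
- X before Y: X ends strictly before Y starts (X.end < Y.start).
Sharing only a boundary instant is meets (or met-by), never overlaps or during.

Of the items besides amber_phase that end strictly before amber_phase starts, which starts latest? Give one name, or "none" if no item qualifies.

teal_phase

Target amber_phase = [May 15, May 17].
blue_phase [May 16, May 22] → overlapped-by → excluded.
crimson_phase [May 5, May 10] → before → candidate.
cyan_phase [May 15, May 26] → started-by → excluded.
gold_phase [May 12, May 16] → overlaps → excluded.
green_phase [May 20, May 27] → after → excluded.
red_phase [May 12, May 19] → contains → excluded.
silver_phase [May 11, May 17] → finished-by → excluded.
teal_phase [May 9, May 12] → before → candidate.
violet_phase [May 22, May 26] → after → excluded.
Among candidates, latest start is May 9 → teal_phase.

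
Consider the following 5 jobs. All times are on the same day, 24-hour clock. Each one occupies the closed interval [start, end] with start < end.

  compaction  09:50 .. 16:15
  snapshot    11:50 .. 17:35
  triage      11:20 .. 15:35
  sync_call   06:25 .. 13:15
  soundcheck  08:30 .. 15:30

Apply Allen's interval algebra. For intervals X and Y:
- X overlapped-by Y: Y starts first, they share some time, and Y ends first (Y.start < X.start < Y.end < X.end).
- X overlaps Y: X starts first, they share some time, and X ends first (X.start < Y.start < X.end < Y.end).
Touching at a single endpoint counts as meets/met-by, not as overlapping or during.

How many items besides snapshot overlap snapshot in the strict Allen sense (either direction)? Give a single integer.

Target snapshot = [11:50, 17:35].
compaction [09:50, 16:15] → overlaps → counts.
soundcheck [08:30, 15:30] → overlaps → counts.
sync_call [06:25, 13:15] → overlaps → counts.
triage [11:20, 15:35] → overlaps → counts.
Total: 4.

4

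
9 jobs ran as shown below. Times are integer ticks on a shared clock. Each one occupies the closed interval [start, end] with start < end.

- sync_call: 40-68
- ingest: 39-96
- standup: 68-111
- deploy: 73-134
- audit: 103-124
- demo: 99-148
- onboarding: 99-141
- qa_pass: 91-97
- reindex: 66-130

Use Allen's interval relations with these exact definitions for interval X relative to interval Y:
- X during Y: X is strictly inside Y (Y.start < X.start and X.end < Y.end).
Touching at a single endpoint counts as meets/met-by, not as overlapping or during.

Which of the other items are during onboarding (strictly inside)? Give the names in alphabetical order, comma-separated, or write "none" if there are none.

audit

Target onboarding = [99, 141].
audit [103, 124] → during → yes.
demo [99, 148] → started-by → no.
deploy [73, 134] → overlaps → no.
ingest [39, 96] → before → no.
qa_pass [91, 97] → before → no.
reindex [66, 130] → overlaps → no.
standup [68, 111] → overlaps → no.
sync_call [40, 68] → before → no.
Result: audit.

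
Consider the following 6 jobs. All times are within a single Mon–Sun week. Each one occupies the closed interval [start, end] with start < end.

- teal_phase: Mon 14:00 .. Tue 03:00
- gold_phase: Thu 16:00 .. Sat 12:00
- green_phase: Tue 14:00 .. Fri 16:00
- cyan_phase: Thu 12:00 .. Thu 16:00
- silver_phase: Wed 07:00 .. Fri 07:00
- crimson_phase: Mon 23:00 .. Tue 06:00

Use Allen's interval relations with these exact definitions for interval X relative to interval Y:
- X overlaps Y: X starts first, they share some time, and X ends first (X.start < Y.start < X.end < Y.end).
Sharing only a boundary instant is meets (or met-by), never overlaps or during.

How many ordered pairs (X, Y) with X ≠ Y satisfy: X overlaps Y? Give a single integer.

Checking all 30 ordered pairs for relation 'overlaps'; matching pairs in alphabetical order:
(green_phase, gold_phase): green_phase overlaps gold_phase ✓
(silver_phase, gold_phase): silver_phase overlaps gold_phase ✓
(teal_phase, crimson_phase): teal_phase overlaps crimson_phase ✓
Count: 3.

3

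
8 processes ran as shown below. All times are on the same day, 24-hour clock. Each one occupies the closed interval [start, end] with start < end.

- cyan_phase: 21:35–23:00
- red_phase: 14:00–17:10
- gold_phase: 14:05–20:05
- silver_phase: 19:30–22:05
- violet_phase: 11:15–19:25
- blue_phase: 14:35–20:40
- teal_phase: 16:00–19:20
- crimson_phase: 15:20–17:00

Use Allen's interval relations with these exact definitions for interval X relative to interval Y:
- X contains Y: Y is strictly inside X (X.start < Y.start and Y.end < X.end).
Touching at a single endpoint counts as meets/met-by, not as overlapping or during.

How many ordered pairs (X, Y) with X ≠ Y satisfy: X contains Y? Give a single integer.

Checking all 56 ordered pairs for relation 'contains'; matching pairs in alphabetical order:
(blue_phase, crimson_phase): blue_phase contains crimson_phase ✓
(blue_phase, teal_phase): blue_phase contains teal_phase ✓
(gold_phase, crimson_phase): gold_phase contains crimson_phase ✓
(gold_phase, teal_phase): gold_phase contains teal_phase ✓
(red_phase, crimson_phase): red_phase contains crimson_phase ✓
(violet_phase, crimson_phase): violet_phase contains crimson_phase ✓
(violet_phase, red_phase): violet_phase contains red_phase ✓
(violet_phase, teal_phase): violet_phase contains teal_phase ✓
Count: 8.

8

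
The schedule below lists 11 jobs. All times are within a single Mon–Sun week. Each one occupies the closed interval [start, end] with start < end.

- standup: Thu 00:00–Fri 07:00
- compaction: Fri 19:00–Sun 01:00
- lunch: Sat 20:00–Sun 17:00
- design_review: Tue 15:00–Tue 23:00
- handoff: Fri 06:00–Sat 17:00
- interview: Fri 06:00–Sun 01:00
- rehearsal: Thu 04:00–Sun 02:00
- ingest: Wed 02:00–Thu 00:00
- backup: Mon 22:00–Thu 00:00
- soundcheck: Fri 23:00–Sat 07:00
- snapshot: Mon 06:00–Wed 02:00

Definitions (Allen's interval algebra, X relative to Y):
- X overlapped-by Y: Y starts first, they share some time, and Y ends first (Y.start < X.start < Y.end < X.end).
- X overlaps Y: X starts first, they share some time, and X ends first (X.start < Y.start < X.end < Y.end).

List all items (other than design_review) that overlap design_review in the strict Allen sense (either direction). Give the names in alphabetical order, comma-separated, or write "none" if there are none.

Target design_review = [Tue 15:00, Tue 23:00].
backup [Mon 22:00, Thu 00:00] → contains → no.
compaction [Fri 19:00, Sun 01:00] → after → no.
handoff [Fri 06:00, Sat 17:00] → after → no.
ingest [Wed 02:00, Thu 00:00] → after → no.
interview [Fri 06:00, Sun 01:00] → after → no.
lunch [Sat 20:00, Sun 17:00] → after → no.
rehearsal [Thu 04:00, Sun 02:00] → after → no.
snapshot [Mon 06:00, Wed 02:00] → contains → no.
soundcheck [Fri 23:00, Sat 07:00] → after → no.
standup [Thu 00:00, Fri 07:00] → after → no.
Result: none.

none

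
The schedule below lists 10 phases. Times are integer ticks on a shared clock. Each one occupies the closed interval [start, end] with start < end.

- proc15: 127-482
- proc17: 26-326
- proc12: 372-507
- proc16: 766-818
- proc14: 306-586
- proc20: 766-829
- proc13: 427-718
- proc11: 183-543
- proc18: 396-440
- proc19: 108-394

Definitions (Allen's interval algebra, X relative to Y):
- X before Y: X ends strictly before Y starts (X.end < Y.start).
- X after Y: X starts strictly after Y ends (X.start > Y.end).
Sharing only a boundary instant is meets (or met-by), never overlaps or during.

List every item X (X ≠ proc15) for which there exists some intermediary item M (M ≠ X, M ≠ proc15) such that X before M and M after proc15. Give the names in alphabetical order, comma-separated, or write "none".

Target proc15 = [127, 482].
Intermediaries M with M after proc15: proc16, proc20.
Via proc16 — items with X before proc16: proc11, proc12, proc13, proc14, proc17, proc18, proc19.
Via proc20 — items with X before proc20: proc11, proc12, proc13, proc14, proc17, proc18, proc19.
Union: proc11, proc12, proc13, proc14, proc17, proc18, proc19.

proc11, proc12, proc13, proc14, proc17, proc18, proc19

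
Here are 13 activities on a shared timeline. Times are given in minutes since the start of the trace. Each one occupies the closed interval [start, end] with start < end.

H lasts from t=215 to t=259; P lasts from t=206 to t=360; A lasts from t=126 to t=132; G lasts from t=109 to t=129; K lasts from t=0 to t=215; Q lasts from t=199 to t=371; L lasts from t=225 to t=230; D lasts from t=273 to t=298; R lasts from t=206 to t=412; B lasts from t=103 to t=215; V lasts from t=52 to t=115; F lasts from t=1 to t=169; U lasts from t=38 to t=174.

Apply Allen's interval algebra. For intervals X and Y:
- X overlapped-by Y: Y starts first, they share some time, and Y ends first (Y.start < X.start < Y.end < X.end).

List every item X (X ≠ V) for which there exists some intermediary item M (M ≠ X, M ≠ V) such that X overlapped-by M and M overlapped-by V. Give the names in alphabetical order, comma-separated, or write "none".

Target V = [t=52, t=115].
Intermediaries M with M overlapped-by V: B, G.
Via B — items with X overlapped-by B: P, Q, R.
Via G — items with X overlapped-by G: A.
Union: A, P, Q, R.

A, P, Q, R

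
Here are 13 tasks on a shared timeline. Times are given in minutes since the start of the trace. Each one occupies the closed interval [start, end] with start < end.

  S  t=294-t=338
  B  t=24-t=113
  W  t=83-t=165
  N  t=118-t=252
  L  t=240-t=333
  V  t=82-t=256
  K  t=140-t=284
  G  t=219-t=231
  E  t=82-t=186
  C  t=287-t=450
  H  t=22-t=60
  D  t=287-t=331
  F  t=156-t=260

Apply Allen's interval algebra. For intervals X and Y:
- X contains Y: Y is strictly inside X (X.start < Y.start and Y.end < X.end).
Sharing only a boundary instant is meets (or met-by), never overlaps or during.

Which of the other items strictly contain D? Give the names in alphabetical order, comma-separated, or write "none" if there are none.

L

Target D = [t=287, t=331].
B [t=24, t=113] → before → no.
C [t=287, t=450] → started-by → no.
E [t=82, t=186] → before → no.
F [t=156, t=260] → before → no.
G [t=219, t=231] → before → no.
H [t=22, t=60] → before → no.
K [t=140, t=284] → before → no.
L [t=240, t=333] → contains → yes.
N [t=118, t=252] → before → no.
S [t=294, t=338] → overlapped-by → no.
V [t=82, t=256] → before → no.
W [t=83, t=165] → before → no.
Result: L.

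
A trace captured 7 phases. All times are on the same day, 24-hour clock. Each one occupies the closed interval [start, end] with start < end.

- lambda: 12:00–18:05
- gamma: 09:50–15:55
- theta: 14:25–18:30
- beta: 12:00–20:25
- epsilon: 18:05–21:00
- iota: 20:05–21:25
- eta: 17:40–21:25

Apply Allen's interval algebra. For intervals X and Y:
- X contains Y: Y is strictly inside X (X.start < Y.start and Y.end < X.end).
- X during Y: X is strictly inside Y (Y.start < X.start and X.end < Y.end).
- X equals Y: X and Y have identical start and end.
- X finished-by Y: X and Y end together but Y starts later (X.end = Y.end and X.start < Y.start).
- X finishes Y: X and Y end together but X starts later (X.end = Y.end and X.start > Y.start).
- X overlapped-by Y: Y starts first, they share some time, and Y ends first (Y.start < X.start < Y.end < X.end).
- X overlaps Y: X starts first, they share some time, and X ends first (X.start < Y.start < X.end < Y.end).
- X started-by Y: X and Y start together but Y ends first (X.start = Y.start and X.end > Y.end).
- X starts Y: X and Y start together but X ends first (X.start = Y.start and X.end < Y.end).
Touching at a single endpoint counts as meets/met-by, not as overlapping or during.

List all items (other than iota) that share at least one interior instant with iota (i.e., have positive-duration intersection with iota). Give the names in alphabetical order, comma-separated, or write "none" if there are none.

Target iota = [20:05, 21:25].
beta [12:00, 20:25] → overlaps → yes.
epsilon [18:05, 21:00] → overlaps → yes.
eta [17:40, 21:25] → finished-by → yes.
gamma [09:50, 15:55] → before → no.
lambda [12:00, 18:05] → before → no.
theta [14:25, 18:30] → before → no.
Result: beta, epsilon, eta.

beta, epsilon, eta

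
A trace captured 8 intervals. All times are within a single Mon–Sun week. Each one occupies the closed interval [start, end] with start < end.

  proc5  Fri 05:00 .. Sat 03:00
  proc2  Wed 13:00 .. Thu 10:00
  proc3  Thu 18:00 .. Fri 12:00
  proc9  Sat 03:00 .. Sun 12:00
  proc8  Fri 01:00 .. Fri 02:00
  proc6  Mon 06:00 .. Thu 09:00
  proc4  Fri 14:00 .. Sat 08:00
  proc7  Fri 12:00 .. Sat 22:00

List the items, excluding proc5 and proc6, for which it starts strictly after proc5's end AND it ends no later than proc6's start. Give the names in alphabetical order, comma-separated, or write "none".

none

Conditions: its start is strictly after proc5's end (X.start > Sat 03:00) AND its end is no later than proc6's start (X.end <= Mon 06:00).
proc2: start Wed 13:00 > Sat 03:00? ✗; end Thu 10:00 <= Mon 06:00? ✗ → no.
proc3: start Thu 18:00 > Sat 03:00? ✗; end Fri 12:00 <= Mon 06:00? ✗ → no.
proc4: start Fri 14:00 > Sat 03:00? ✗; end Sat 08:00 <= Mon 06:00? ✗ → no.
proc7: start Fri 12:00 > Sat 03:00? ✗; end Sat 22:00 <= Mon 06:00? ✗ → no.
proc8: start Fri 01:00 > Sat 03:00? ✗; end Fri 02:00 <= Mon 06:00? ✗ → no.
proc9: start Sat 03:00 > Sat 03:00? ✗; end Sun 12:00 <= Mon 06:00? ✗ → no.
Result: none.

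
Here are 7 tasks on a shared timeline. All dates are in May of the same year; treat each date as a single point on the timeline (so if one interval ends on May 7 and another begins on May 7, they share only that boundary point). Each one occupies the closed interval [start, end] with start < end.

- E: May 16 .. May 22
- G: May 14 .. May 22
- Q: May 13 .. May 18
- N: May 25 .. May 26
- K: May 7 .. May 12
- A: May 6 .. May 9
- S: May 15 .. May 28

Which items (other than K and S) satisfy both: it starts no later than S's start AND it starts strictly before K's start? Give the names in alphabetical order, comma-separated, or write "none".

A

Conditions: its start is no later than S's start (X.start <= May 15) AND its start is strictly before K's start (X.start < May 7).
A: start May 6 <= May 15? ✓; start May 6 < May 7? ✓ → yes.
E: start May 16 <= May 15? ✗; start May 16 < May 7? ✗ → no.
G: start May 14 <= May 15? ✓; start May 14 < May 7? ✗ → no.
N: start May 25 <= May 15? ✗; start May 25 < May 7? ✗ → no.
Q: start May 13 <= May 15? ✓; start May 13 < May 7? ✗ → no.
Result: A.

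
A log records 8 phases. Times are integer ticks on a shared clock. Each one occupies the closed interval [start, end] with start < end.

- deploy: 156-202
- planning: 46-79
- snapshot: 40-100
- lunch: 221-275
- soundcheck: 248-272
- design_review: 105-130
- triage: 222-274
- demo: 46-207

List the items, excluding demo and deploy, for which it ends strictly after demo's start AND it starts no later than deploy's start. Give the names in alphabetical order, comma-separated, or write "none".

design_review, planning, snapshot

Conditions: its end is strictly after demo's start (X.end > 46) AND its start is no later than deploy's start (X.start <= 156).
design_review: end 130 > 46? ✓; start 105 <= 156? ✓ → yes.
lunch: end 275 > 46? ✓; start 221 <= 156? ✗ → no.
planning: end 79 > 46? ✓; start 46 <= 156? ✓ → yes.
snapshot: end 100 > 46? ✓; start 40 <= 156? ✓ → yes.
soundcheck: end 272 > 46? ✓; start 248 <= 156? ✗ → no.
triage: end 274 > 46? ✓; start 222 <= 156? ✗ → no.
Result: design_review, planning, snapshot.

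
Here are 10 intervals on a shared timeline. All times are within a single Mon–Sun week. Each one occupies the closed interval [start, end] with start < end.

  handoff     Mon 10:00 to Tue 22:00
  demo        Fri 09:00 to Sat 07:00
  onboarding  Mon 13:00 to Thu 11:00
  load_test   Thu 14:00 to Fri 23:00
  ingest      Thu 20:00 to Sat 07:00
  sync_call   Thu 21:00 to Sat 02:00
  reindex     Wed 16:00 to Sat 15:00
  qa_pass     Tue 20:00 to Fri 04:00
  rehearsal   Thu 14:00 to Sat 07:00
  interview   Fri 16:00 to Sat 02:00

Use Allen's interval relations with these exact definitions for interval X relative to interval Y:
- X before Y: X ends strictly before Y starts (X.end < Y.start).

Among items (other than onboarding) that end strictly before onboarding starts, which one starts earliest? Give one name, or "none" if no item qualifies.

none

Target onboarding = [Mon 13:00, Thu 11:00].
demo [Fri 09:00, Sat 07:00] → after → excluded.
handoff [Mon 10:00, Tue 22:00] → overlaps → excluded.
ingest [Thu 20:00, Sat 07:00] → after → excluded.
interview [Fri 16:00, Sat 02:00] → after → excluded.
load_test [Thu 14:00, Fri 23:00] → after → excluded.
qa_pass [Tue 20:00, Fri 04:00] → overlapped-by → excluded.
rehearsal [Thu 14:00, Sat 07:00] → after → excluded.
reindex [Wed 16:00, Sat 15:00] → overlapped-by → excluded.
sync_call [Thu 21:00, Sat 02:00] → after → excluded.
No candidates → none.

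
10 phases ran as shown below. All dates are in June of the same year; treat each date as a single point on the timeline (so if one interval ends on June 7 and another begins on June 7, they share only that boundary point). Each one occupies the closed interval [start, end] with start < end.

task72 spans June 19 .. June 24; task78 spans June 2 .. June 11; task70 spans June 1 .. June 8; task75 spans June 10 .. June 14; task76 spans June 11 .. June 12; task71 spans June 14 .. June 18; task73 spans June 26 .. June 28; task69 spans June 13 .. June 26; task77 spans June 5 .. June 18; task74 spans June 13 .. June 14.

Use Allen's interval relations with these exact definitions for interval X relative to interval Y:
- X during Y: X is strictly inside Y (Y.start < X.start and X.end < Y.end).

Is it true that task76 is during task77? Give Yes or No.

task76 = [June 11, June 12], task77 = [June 5, June 18].
Actual relation of task76 to task77: during.
Asked whether 'during' holds → Yes.

Yes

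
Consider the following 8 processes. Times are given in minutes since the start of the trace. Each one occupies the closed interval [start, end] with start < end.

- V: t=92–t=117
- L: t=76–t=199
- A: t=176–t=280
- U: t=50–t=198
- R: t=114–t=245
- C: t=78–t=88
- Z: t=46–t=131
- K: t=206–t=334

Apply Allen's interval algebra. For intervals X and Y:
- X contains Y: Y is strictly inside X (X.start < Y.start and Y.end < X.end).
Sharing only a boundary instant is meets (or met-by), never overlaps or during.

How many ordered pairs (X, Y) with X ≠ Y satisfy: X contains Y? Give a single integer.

Checking all 56 ordered pairs for relation 'contains'; matching pairs in alphabetical order:
(L, C): L contains C ✓
(L, V): L contains V ✓
(U, C): U contains C ✓
(U, V): U contains V ✓
(Z, C): Z contains C ✓
(Z, V): Z contains V ✓
Count: 6.

6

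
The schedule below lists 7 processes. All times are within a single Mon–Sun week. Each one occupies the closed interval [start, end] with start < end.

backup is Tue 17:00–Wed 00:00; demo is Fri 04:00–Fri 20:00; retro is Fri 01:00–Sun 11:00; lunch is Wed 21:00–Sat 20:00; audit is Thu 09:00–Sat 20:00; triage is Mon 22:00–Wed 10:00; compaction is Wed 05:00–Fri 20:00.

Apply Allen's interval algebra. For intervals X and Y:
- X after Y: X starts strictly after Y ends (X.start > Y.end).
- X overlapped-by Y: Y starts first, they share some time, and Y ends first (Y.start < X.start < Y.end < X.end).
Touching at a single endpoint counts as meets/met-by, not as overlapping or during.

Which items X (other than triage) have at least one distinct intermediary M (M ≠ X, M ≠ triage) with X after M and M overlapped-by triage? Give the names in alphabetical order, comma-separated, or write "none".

none

Target triage = [Mon 22:00, Wed 10:00].
Intermediaries M with M overlapped-by triage: compaction.
Via compaction — items with X after compaction: none.
Union: none.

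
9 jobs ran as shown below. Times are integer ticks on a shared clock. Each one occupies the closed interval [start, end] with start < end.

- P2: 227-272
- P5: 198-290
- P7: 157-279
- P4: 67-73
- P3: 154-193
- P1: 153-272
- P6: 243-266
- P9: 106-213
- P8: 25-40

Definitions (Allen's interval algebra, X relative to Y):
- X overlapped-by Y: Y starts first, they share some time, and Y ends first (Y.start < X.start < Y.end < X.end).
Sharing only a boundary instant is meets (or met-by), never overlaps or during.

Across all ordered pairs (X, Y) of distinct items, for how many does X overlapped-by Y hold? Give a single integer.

Checking all 72 ordered pairs for relation 'overlapped-by'; matching pairs in alphabetical order:
(P1, P9): P1 overlapped-by P9 ✓
(P5, P1): P5 overlapped-by P1 ✓
(P5, P7): P5 overlapped-by P7 ✓
(P5, P9): P5 overlapped-by P9 ✓
(P7, P1): P7 overlapped-by P1 ✓
(P7, P3): P7 overlapped-by P3 ✓
(P7, P9): P7 overlapped-by P9 ✓
Count: 7.

7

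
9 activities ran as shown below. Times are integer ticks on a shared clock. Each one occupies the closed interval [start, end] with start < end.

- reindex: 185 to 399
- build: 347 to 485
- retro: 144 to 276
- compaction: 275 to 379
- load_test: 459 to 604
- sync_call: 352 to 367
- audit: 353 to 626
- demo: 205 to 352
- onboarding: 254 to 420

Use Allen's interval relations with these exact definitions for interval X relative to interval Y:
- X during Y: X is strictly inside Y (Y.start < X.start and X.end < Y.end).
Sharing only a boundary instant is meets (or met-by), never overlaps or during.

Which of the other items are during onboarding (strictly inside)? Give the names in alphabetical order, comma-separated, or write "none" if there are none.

Target onboarding = [254, 420].
audit [353, 626] → overlapped-by → no.
build [347, 485] → overlapped-by → no.
compaction [275, 379] → during → yes.
demo [205, 352] → overlaps → no.
load_test [459, 604] → after → no.
reindex [185, 399] → overlaps → no.
retro [144, 276] → overlaps → no.
sync_call [352, 367] → during → yes.
Result: compaction, sync_call.

compaction, sync_call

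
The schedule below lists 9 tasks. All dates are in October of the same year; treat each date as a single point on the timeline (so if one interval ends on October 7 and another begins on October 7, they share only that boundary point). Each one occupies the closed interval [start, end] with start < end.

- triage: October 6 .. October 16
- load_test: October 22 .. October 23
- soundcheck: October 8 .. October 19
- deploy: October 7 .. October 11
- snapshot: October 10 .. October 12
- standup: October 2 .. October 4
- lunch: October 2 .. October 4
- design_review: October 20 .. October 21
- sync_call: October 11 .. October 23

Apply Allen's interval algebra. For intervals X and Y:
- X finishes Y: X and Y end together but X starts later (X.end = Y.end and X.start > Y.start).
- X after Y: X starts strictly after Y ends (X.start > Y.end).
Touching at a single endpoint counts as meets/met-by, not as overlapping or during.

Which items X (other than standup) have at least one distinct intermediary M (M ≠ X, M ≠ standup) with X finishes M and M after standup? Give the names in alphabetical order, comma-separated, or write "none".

load_test

Target standup = [October 2, October 4].
Intermediaries M with M after standup: deploy, design_review, load_test, snapshot, soundcheck, sync_call, triage.
Via deploy — items with X finishes deploy: none.
Via design_review — items with X finishes design_review: none.
Via load_test — items with X finishes load_test: none.
Via snapshot — items with X finishes snapshot: none.
Via soundcheck — items with X finishes soundcheck: none.
Via sync_call — items with X finishes sync_call: load_test.
Via triage — items with X finishes triage: none.
Union: load_test.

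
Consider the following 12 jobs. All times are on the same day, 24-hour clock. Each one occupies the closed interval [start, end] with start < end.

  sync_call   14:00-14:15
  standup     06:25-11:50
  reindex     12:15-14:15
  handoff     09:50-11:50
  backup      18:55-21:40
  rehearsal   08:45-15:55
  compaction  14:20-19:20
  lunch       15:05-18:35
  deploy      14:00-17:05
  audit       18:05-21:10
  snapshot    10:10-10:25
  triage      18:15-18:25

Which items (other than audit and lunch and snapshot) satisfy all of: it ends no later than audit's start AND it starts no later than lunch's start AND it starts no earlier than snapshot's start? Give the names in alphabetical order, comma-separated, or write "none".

deploy, reindex, sync_call

Conditions: its end is no later than audit's start (X.end <= 18:05) AND its start is no later than lunch's start (X.start <= 15:05) AND its start is no earlier than snapshot's start (X.start >= 10:10).
backup: end 21:40 <= 18:05? ✗; start 18:55 <= 15:05? ✗; start 18:55 >= 10:10? ✓ → no.
compaction: end 19:20 <= 18:05? ✗; start 14:20 <= 15:05? ✓; start 14:20 >= 10:10? ✓ → no.
deploy: end 17:05 <= 18:05? ✓; start 14:00 <= 15:05? ✓; start 14:00 >= 10:10? ✓ → yes.
handoff: end 11:50 <= 18:05? ✓; start 09:50 <= 15:05? ✓; start 09:50 >= 10:10? ✗ → no.
rehearsal: end 15:55 <= 18:05? ✓; start 08:45 <= 15:05? ✓; start 08:45 >= 10:10? ✗ → no.
reindex: end 14:15 <= 18:05? ✓; start 12:15 <= 15:05? ✓; start 12:15 >= 10:10? ✓ → yes.
standup: end 11:50 <= 18:05? ✓; start 06:25 <= 15:05? ✓; start 06:25 >= 10:10? ✗ → no.
sync_call: end 14:15 <= 18:05? ✓; start 14:00 <= 15:05? ✓; start 14:00 >= 10:10? ✓ → yes.
triage: end 18:25 <= 18:05? ✗; start 18:15 <= 15:05? ✗; start 18:15 >= 10:10? ✓ → no.
Result: deploy, reindex, sync_call.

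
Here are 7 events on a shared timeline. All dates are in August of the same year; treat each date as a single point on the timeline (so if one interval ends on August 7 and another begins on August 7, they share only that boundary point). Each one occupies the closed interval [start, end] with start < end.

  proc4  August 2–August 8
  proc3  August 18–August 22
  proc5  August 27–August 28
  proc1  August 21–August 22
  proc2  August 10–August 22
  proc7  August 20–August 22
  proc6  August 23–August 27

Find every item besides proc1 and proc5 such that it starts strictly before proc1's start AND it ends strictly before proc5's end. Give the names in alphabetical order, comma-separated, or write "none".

Conditions: its start is strictly before proc1's start (X.start < August 21) AND its end is strictly before proc5's end (X.end < August 28).
proc2: start August 10 < August 21? ✓; end August 22 < August 28? ✓ → yes.
proc3: start August 18 < August 21? ✓; end August 22 < August 28? ✓ → yes.
proc4: start August 2 < August 21? ✓; end August 8 < August 28? ✓ → yes.
proc6: start August 23 < August 21? ✗; end August 27 < August 28? ✓ → no.
proc7: start August 20 < August 21? ✓; end August 22 < August 28? ✓ → yes.
Result: proc2, proc3, proc4, proc7.

proc2, proc3, proc4, proc7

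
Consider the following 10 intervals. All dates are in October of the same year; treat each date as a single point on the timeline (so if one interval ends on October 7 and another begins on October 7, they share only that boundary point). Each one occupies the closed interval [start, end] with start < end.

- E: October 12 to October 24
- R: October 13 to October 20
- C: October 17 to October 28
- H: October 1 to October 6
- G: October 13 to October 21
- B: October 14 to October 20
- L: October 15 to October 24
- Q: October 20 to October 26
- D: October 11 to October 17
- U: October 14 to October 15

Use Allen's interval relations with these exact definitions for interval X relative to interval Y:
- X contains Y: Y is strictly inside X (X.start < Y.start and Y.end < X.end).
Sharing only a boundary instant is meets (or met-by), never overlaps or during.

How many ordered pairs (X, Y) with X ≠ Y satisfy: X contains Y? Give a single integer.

Checking all 90 ordered pairs for relation 'contains'; matching pairs in alphabetical order:
(C, Q): C contains Q ✓
(D, U): D contains U ✓
(E, B): E contains B ✓
(E, G): E contains G ✓
(E, R): E contains R ✓
(E, U): E contains U ✓
(G, B): G contains B ✓
(G, U): G contains U ✓
(R, U): R contains U ✓
Count: 9.

9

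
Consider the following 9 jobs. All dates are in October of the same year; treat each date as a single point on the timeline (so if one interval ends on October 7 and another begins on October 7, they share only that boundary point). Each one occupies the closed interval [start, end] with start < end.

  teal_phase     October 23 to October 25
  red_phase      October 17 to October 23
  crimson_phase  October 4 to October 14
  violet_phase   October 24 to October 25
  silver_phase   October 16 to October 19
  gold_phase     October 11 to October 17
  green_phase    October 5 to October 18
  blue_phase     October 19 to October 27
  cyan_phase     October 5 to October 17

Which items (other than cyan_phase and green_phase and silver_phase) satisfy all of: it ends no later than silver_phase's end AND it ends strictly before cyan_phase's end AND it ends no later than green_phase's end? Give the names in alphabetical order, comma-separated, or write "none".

Conditions: its end is no later than silver_phase's end (X.end <= October 19) AND its end is strictly before cyan_phase's end (X.end < October 17) AND its end is no later than green_phase's end (X.end <= October 18).
blue_phase: end October 27 <= October 19? ✗; end October 27 < October 17? ✗; end October 27 <= October 18? ✗ → no.
crimson_phase: end October 14 <= October 19? ✓; end October 14 < October 17? ✓; end October 14 <= October 18? ✓ → yes.
gold_phase: end October 17 <= October 19? ✓; end October 17 < October 17? ✗; end October 17 <= October 18? ✓ → no.
red_phase: end October 23 <= October 19? ✗; end October 23 < October 17? ✗; end October 23 <= October 18? ✗ → no.
teal_phase: end October 25 <= October 19? ✗; end October 25 < October 17? ✗; end October 25 <= October 18? ✗ → no.
violet_phase: end October 25 <= October 19? ✗; end October 25 < October 17? ✗; end October 25 <= October 18? ✗ → no.
Result: crimson_phase.

crimson_phase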